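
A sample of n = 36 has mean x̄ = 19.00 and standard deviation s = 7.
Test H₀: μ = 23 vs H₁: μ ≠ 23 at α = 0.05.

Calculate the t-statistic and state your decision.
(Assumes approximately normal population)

df = n - 1 = 35
SE = s/√n = 7/√36 = 1.1667
t = (x̄ - μ₀)/SE = (19.00 - 23)/1.1667 = -3.4285
Critical value: t_{0.025,35} = ±2.030
p-value ≈ 0.0016
Decision: reject H₀

Answer: t = -3.4285, reject H₀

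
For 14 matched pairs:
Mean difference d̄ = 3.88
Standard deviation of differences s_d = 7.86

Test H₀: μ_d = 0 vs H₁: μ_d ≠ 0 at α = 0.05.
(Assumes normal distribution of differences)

Answer: t = 1.8470, fail to reject H₀

Derivation:
df = n - 1 = 13
SE = s_d/√n = 7.86/√14 = 2.1007
t = d̄/SE = 3.88/2.1007 = 1.8470
Critical value: t_{0.025,13} = ±2.160
p-value ≈ 0.0876
Decision: fail to reject H₀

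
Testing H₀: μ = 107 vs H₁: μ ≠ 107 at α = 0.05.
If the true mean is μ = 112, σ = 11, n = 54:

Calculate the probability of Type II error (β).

SE = σ/√n = 11/√54 = 1.4969
Critical values: μ₀ ± z_0.025×SE = 107 ± 1.960×1.4969
Acceptance region: (104.0661, 109.9339)
Under H₁ (μ = 112): z_high = (109.9339 - 112)/1.4969 = -1.3803, z_low = (104.0661 - 112)/1.4969 = -5.3002
β = P(not reject | H₁) = Φ(-1.3803) - Φ(-5.3002) ≈ 0.0837

Answer: β ≈ 0.0837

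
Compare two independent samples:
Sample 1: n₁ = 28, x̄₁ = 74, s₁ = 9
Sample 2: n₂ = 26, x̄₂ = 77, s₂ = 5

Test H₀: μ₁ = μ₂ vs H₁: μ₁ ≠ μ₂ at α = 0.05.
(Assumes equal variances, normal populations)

Pooled variance: s²_p = [27×9² + 25×5²]/(52) = 54.0769
s_p = 7.3537
SE = s_p×√(1/n₁ + 1/n₂) = 7.3537×√(1/28 + 1/26) = 2.0028
t = (x̄₁ - x̄₂)/SE = (74 - 77)/2.0028 = -1.4979
df = 52, t-critical = ±2.007
Decision: fail to reject H₀

Answer: t = -1.4979, fail to reject H₀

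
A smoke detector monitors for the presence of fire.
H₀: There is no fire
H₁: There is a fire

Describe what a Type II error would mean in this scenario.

Answer: The alarm fails to sound when there actually is a fire

Derivation:
A Type I error (probability α) occurs when we reject a true H₀.
A Type II error (probability β) occurs when we fail to reject a false H₀.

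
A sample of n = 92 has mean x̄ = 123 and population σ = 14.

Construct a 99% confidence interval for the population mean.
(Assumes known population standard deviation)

Answer: (119.2401, 126.7599)

Derivation:
Confidence level: 99%, α = 0.01
z_0.005 = 2.576
SE = σ/√n = 14/√92 = 1.4596
Margin of error = 2.576 × 1.4596 = 3.7599
CI: x̄ ± margin = 123 ± 3.7599
CI: (119.2401, 126.7599)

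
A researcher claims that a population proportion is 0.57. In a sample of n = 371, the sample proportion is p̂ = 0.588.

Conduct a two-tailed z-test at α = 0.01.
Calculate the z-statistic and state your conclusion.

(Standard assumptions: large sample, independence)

Answer: z = 0.7003, fail to reject H₀

Derivation:
H₀: p = 0.57, H₁: p ≠ 0.57
Standard error: SE = √(p₀(1-p₀)/n) = √(0.57×0.43/371) = 0.025703
z-statistic: z = (p̂ - p₀)/SE = (0.588 - 0.57)/0.025703 = 0.7003
Critical value: z_0.005 = ±2.576
p-value = 0.4837
Decision: fail to reject H₀ at α = 0.01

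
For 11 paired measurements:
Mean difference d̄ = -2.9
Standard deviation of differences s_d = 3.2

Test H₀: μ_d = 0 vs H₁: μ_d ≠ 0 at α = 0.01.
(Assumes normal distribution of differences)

df = n - 1 = 10
SE = s_d/√n = 3.2/√11 = 0.9648
t = d̄/SE = -2.9/0.9648 = -3.0058
Critical value: t_{0.005,10} = ±3.169
p-value ≈ 0.0132
Decision: fail to reject H₀

Answer: t = -3.0058, fail to reject H₀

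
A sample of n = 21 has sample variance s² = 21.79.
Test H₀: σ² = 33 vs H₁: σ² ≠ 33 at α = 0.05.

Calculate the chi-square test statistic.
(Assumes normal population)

df = n - 1 = 20
χ² = (n-1)s²/σ₀² = 20×21.79/33 = 13.2061
Critical values: χ²_{0.975,20} = 9.591, χ²_{0.025,20} = 34.170
Rejection region: χ² < 9.591 or χ² > 34.170
Decision: fail to reject H₀

Answer: χ² = 13.2061, fail to reject H₀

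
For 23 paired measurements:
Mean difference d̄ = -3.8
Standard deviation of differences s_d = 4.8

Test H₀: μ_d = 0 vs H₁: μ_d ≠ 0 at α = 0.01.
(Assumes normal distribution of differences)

df = n - 1 = 22
SE = s_d/√n = 4.8/√23 = 1.0009
t = d̄/SE = -3.8/1.0009 = -3.7966
Critical value: t_{0.005,22} = ±2.819
p-value ≈ 0.0010
Decision: reject H₀

Answer: t = -3.7966, reject H₀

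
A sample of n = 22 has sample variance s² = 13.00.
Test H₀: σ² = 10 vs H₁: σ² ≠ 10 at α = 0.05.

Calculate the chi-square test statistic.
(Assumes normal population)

df = n - 1 = 21
χ² = (n-1)s²/σ₀² = 21×13.00/10 = 27.3000
Critical values: χ²_{0.975,21} = 10.283, χ²_{0.025,21} = 35.479
Rejection region: χ² < 10.283 or χ² > 35.479
Decision: fail to reject H₀

Answer: χ² = 27.3000, fail to reject H₀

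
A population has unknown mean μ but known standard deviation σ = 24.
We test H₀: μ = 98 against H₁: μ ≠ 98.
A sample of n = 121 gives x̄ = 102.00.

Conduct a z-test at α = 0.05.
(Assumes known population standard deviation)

Answer: z = 1.8333, fail to reject H₀

Derivation:
Standard error: SE = σ/√n = 24/√121 = 2.1818
z-statistic: z = (x̄ - μ₀)/SE = (102.00 - 98)/2.1818 = 1.8333
Critical value: ±1.960
p-value = 0.0668
Decision: fail to reject H₀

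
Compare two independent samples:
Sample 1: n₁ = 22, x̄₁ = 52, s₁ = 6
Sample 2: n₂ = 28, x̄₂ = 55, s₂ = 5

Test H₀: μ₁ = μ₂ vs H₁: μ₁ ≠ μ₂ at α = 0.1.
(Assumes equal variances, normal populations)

Pooled variance: s²_p = [21×6² + 27×5²]/(48) = 29.8125
s_p = 5.4601
SE = s_p×√(1/n₁ + 1/n₂) = 5.4601×√(1/22 + 1/28) = 1.5556
t = (x̄₁ - x̄₂)/SE = (52 - 55)/1.5556 = -1.9285
df = 48, t-critical = ±1.677
Decision: reject H₀

Answer: t = -1.9285, reject H₀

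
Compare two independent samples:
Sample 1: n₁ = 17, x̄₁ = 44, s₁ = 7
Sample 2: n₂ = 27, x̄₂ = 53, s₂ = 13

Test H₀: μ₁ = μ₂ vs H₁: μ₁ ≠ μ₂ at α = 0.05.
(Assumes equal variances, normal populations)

Pooled variance: s²_p = [16×7² + 26×13²]/(42) = 123.2857
s_p = 11.1034
SE = s_p×√(1/n₁ + 1/n₂) = 11.1034×√(1/17 + 1/27) = 3.4378
t = (x̄₁ - x̄₂)/SE = (44 - 53)/3.4378 = -2.6180
df = 42, t-critical = ±2.018
Decision: reject H₀

Answer: t = -2.6180, reject H₀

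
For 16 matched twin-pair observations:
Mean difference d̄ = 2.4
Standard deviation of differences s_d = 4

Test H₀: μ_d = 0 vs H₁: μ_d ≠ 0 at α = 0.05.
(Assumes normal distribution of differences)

df = n - 1 = 15
SE = s_d/√n = 4/√16 = 1.0000
t = d̄/SE = 2.4/1.0000 = 2.4000
Critical value: t_{0.025,15} = ±2.131
p-value ≈ 0.0298
Decision: reject H₀

Answer: t = 2.4000, reject H₀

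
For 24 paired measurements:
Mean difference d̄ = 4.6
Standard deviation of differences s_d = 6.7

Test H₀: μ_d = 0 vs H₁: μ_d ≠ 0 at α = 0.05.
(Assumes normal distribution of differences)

df = n - 1 = 23
SE = s_d/√n = 6.7/√24 = 1.3676
t = d̄/SE = 4.6/1.3676 = 3.3636
Critical value: t_{0.025,23} = ±2.069
p-value ≈ 0.0027
Decision: reject H₀

Answer: t = 3.3636, reject H₀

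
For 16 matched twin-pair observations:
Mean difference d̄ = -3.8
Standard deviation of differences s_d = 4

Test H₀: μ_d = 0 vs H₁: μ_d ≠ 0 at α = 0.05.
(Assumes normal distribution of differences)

Answer: t = -3.8000, reject H₀

Derivation:
df = n - 1 = 15
SE = s_d/√n = 4/√16 = 1.0000
t = d̄/SE = -3.8/1.0000 = -3.8000
Critical value: t_{0.025,15} = ±2.131
p-value ≈ 0.0017
Decision: reject H₀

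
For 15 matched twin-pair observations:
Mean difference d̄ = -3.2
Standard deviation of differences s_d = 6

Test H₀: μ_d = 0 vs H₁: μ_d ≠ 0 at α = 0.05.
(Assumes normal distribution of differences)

df = n - 1 = 14
SE = s_d/√n = 6/√15 = 1.5492
t = d̄/SE = -3.2/1.5492 = -2.0656
Critical value: t_{0.025,14} = ±2.145
p-value ≈ 0.0579
Decision: fail to reject H₀

Answer: t = -2.0656, fail to reject H₀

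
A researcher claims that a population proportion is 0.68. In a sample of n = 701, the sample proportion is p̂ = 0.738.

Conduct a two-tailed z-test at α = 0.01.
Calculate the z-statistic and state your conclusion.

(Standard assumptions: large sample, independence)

H₀: p = 0.68, H₁: p ≠ 0.68
Standard error: SE = √(p₀(1-p₀)/n) = √(0.68×0.32/701) = 0.017619
z-statistic: z = (p̂ - p₀)/SE = (0.738 - 0.68)/0.017619 = 3.2919
Critical value: z_0.005 = ±2.576
p-value = 0.0010
Decision: reject H₀ at α = 0.01

Answer: z = 3.2919, reject H₀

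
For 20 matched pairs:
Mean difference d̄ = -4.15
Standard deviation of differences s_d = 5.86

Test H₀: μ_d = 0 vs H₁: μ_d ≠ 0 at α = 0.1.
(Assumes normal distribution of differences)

Answer: t = -3.1672, reject H₀

Derivation:
df = n - 1 = 19
SE = s_d/√n = 5.86/√20 = 1.3103
t = d̄/SE = -4.15/1.3103 = -3.1672
Critical value: t_{0.05,19} = ±1.729
p-value ≈ 0.0051
Decision: reject H₀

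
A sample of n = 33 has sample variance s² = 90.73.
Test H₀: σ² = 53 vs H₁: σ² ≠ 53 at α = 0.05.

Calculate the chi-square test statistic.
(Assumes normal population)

Answer: χ² = 54.7804, reject H₀

Derivation:
df = n - 1 = 32
χ² = (n-1)s²/σ₀² = 32×90.73/53 = 54.7804
Critical values: χ²_{0.975,32} = 18.291, χ²_{0.025,32} = 49.480
Rejection region: χ² < 18.291 or χ² > 49.480
Decision: reject H₀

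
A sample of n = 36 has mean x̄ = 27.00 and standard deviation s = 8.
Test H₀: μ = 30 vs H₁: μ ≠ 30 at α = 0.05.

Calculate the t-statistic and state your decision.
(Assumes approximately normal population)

Answer: t = -2.2501, reject H₀

Derivation:
df = n - 1 = 35
SE = s/√n = 8/√36 = 1.3333
t = (x̄ - μ₀)/SE = (27.00 - 30)/1.3333 = -2.2501
Critical value: t_{0.025,35} = ±2.030
p-value ≈ 0.0308
Decision: reject H₀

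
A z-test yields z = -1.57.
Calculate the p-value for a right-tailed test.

For z = -1.57:
p = P(Z > -1.57) = 1 - Φ(-1.57) = 0.9418

Answer: p-value ≈ 0.9418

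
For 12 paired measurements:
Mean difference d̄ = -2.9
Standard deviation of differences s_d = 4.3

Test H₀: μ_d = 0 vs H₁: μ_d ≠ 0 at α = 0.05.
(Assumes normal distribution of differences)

Answer: t = -2.3363, reject H₀

Derivation:
df = n - 1 = 11
SE = s_d/√n = 4.3/√12 = 1.2413
t = d̄/SE = -2.9/1.2413 = -2.3363
Critical value: t_{0.025,11} = ±2.201
p-value ≈ 0.0394
Decision: reject H₀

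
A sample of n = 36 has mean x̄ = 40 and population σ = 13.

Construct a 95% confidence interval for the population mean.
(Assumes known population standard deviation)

Confidence level: 95%, α = 0.05
z_0.025 = 1.960
SE = σ/√n = 13/√36 = 2.1667
Margin of error = 1.960 × 2.1667 = 4.2467
CI: x̄ ± margin = 40 ± 4.2467
CI: (35.7533, 44.2467)

Answer: (35.7533, 44.2467)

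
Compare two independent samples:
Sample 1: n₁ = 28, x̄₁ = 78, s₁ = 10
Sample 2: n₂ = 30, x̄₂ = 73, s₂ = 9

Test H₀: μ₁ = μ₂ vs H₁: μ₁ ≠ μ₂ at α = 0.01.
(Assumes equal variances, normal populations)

Pooled variance: s²_p = [27×10² + 29×9²]/(56) = 90.1607
s_p = 9.4953
SE = s_p×√(1/n₁ + 1/n₂) = 9.4953×√(1/28 + 1/30) = 2.4951
t = (x̄₁ - x̄₂)/SE = (78 - 73)/2.4951 = 2.0039
df = 56, t-critical = ±2.667
Decision: fail to reject H₀

Answer: t = 2.0039, fail to reject H₀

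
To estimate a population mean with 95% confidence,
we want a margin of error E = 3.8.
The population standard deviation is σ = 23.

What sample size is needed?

Answer: n = 141

Derivation:
z_0.025 = 1.960
n = (z×σ/E)² = (1.960×23/3.8)²
n = 140.7345
Round up: n = 141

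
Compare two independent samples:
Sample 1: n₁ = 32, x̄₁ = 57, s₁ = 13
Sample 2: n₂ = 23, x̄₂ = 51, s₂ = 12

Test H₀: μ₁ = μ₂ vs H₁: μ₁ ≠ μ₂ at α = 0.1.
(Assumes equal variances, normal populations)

Answer: t = 1.7427, reject H₀

Derivation:
Pooled variance: s²_p = [31×13² + 22×12²]/(53) = 158.6226
s_p = 12.5945
SE = s_p×√(1/n₁ + 1/n₂) = 12.5945×√(1/32 + 1/23) = 3.4429
t = (x̄₁ - x̄₂)/SE = (57 - 51)/3.4429 = 1.7427
df = 53, t-critical = ±1.674
Decision: reject H₀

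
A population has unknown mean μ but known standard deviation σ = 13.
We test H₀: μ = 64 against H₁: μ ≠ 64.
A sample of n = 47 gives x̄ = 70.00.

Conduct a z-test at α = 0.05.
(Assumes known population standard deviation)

Answer: z = 3.1642, reject H₀

Derivation:
Standard error: SE = σ/√n = 13/√47 = 1.8962
z-statistic: z = (x̄ - μ₀)/SE = (70.00 - 64)/1.8962 = 3.1642
Critical value: ±1.960
p-value = 0.0016
Decision: reject H₀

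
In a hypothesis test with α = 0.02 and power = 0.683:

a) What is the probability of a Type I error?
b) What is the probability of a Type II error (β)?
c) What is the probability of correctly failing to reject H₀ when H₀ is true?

a) Type I error probability = α = 0.02
b) Power = P(reject H₀ | H₁ true) = 1 - β = 0.683, so Type II error probability = β = 1 - Power = 0.317
c) P(fail to reject H₀ | H₀ true) = 1 - α = 0.98

Answer: a) 0.02, b) 0.317, c) 0.98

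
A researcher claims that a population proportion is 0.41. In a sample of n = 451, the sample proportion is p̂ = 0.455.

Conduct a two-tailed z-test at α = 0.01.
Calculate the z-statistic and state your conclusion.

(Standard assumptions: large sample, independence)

H₀: p = 0.41, H₁: p ≠ 0.41
Standard error: SE = √(p₀(1-p₀)/n) = √(0.41×0.59/451) = 0.023160
z-statistic: z = (p̂ - p₀)/SE = (0.455 - 0.41)/0.023160 = 1.9430
Critical value: z_0.005 = ±2.576
p-value = 0.0520
Decision: fail to reject H₀ at α = 0.01

Answer: z = 1.9430, fail to reject H₀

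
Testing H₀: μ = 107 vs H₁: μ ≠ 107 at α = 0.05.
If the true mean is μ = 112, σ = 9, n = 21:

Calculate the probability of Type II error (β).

Answer: β ≈ 0.2790

Derivation:
SE = σ/√n = 9/√21 = 1.9640
Critical values: μ₀ ± z_0.025×SE = 107 ± 1.960×1.9640
Acceptance region: (103.1506, 110.8494)
Under H₁ (μ = 112): z_high = (110.8494 - 112)/1.9640 = -0.5858, z_low = (103.1506 - 112)/1.9640 = -4.5058
β = P(not reject | H₁) = Φ(-0.5858) - Φ(-4.5058) ≈ 0.2790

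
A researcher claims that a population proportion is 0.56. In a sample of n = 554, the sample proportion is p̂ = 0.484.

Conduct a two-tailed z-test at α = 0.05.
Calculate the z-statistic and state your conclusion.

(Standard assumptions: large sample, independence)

Answer: z = -3.6038, reject H₀

Derivation:
H₀: p = 0.56, H₁: p ≠ 0.56
Standard error: SE = √(p₀(1-p₀)/n) = √(0.56×0.44/554) = 0.021089
z-statistic: z = (p̂ - p₀)/SE = (0.484 - 0.56)/0.021089 = -3.6038
Critical value: z_0.025 = ±1.960
p-value = 0.0003
Decision: reject H₀ at α = 0.05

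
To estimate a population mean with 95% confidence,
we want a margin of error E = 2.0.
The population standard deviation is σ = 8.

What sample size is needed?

z_0.025 = 1.960
n = (z×σ/E)² = (1.960×8/2.0)²
n = 61.4656
Round up: n = 62

Answer: n = 62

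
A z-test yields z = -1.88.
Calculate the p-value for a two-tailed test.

Answer: p-value ≈ 0.0601

Derivation:
For z = -1.88:
p = 2×P(Z > |-1.88|) = 2×(1 - Φ(1.88)) = 0.0601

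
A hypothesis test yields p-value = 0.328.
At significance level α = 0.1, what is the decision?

Compare p-value to α:
0.328 ≥ 0.1
Decision: fail to reject H₀

Answer: fail to reject H₀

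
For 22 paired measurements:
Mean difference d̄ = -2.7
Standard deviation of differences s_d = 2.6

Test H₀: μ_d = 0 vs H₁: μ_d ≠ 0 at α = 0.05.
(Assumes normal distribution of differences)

Answer: t = -4.8710, reject H₀

Derivation:
df = n - 1 = 21
SE = s_d/√n = 2.6/√22 = 0.5543
t = d̄/SE = -2.7/0.5543 = -4.8710
Critical value: t_{0.025,21} = ±2.080
p-value ≈ 0.0001
Decision: reject H₀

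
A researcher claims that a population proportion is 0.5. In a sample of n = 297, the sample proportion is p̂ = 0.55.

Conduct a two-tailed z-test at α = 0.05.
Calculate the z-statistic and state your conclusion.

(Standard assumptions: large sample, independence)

H₀: p = 0.5, H₁: p ≠ 0.5
Standard error: SE = √(p₀(1-p₀)/n) = √(0.5×0.5/297) = 0.029013
z-statistic: z = (p̂ - p₀)/SE = (0.55 - 0.5)/0.029013 = 1.7234
Critical value: z_0.025 = ±1.960
p-value = 0.0848
Decision: fail to reject H₀ at α = 0.05

Answer: z = 1.7234, fail to reject H₀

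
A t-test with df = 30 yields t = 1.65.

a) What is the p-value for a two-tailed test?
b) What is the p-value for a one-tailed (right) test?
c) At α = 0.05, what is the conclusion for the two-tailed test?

Using t-distribution with df = 30:
a) Two-tailed: p = 2×P(T > 1.65) = 0.1094
b) One-tailed: p = P(T > 1.65) = 0.0547
c) 0.1094 ≥ 0.05, fail to reject H₀

Answer: a) 0.1094, b) 0.0547, c) fail to reject H₀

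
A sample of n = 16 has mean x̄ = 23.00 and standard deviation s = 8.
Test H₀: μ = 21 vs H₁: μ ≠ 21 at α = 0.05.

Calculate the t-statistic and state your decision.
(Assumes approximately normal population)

df = n - 1 = 15
SE = s/√n = 8/√16 = 2.0000
t = (x̄ - μ₀)/SE = (23.00 - 21)/2.0000 = 1.0000
Critical value: t_{0.025,15} = ±2.131
p-value ≈ 0.3332
Decision: fail to reject H₀

Answer: t = 1.0000, fail to reject H₀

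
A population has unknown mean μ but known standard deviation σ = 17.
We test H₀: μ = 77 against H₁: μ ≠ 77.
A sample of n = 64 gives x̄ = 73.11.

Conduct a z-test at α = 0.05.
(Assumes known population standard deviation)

Answer: z = -1.8306, fail to reject H₀

Derivation:
Standard error: SE = σ/√n = 17/√64 = 2.1250
z-statistic: z = (x̄ - μ₀)/SE = (73.11 - 77)/2.1250 = -1.8306
Critical value: ±1.960
p-value = 0.0672
Decision: fail to reject H₀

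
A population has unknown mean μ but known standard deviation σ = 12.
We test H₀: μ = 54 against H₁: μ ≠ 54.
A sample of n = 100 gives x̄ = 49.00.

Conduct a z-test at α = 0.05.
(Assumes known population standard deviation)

Standard error: SE = σ/√n = 12/√100 = 1.2000
z-statistic: z = (x̄ - μ₀)/SE = (49.00 - 54)/1.2000 = -4.1667
Critical value: ±1.960
p-value < 0.0001
Decision: reject H₀

Answer: z = -4.1667, reject H₀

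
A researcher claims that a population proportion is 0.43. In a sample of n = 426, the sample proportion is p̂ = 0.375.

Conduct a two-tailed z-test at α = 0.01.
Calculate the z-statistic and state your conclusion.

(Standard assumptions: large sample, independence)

H₀: p = 0.43, H₁: p ≠ 0.43
Standard error: SE = √(p₀(1-p₀)/n) = √(0.43×0.57/426) = 0.023986
z-statistic: z = (p̂ - p₀)/SE = (0.375 - 0.43)/0.023986 = -2.2930
Critical value: z_0.005 = ±2.576
p-value = 0.0218
Decision: fail to reject H₀ at α = 0.01

Answer: z = -2.2930, fail to reject H₀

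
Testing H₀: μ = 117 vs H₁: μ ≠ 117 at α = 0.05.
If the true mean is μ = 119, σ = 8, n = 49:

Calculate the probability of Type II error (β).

SE = σ/√n = 8/√49 = 1.1429
Critical values: μ₀ ± z_0.025×SE = 117 ± 1.960×1.1429
Acceptance region: (114.7599, 119.2401)
Under H₁ (μ = 119): z_high = (119.2401 - 119)/1.1429 = 0.2101, z_low = (114.7599 - 119)/1.1429 = -3.7099
β = P(not reject | H₁) = Φ(0.2101) - Φ(-3.7099) ≈ 0.5831

Answer: β ≈ 0.5831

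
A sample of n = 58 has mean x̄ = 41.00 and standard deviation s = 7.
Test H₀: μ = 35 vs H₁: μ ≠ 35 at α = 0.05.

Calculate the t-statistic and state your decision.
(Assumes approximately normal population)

df = n - 1 = 57
SE = s/√n = 7/√58 = 0.9191
t = (x̄ - μ₀)/SE = (41.00 - 35)/0.9191 = 6.5281
Critical value: t_{0.025,57} = ±2.002
p-value < 0.0001
Decision: reject H₀

Answer: t = 6.5281, reject H₀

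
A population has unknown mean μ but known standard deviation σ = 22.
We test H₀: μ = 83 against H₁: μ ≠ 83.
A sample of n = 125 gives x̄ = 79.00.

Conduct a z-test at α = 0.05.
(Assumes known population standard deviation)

Answer: z = -2.0328, reject H₀

Derivation:
Standard error: SE = σ/√n = 22/√125 = 1.9677
z-statistic: z = (x̄ - μ₀)/SE = (79.00 - 83)/1.9677 = -2.0328
Critical value: ±1.960
p-value = 0.0421
Decision: reject H₀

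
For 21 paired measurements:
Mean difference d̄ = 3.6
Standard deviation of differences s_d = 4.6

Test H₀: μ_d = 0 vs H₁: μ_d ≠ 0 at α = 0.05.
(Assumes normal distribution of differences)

df = n - 1 = 20
SE = s_d/√n = 4.6/√21 = 1.0038
t = d̄/SE = 3.6/1.0038 = 3.5864
Critical value: t_{0.025,20} = ±2.086
p-value ≈ 0.0018
Decision: reject H₀

Answer: t = 3.5864, reject H₀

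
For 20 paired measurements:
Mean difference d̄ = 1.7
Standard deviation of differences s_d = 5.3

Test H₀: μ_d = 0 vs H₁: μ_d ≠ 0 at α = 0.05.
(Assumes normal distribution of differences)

Answer: t = 1.4345, fail to reject H₀

Derivation:
df = n - 1 = 19
SE = s_d/√n = 5.3/√20 = 1.1851
t = d̄/SE = 1.7/1.1851 = 1.4345
Critical value: t_{0.025,19} = ±2.093
p-value ≈ 0.1677
Decision: fail to reject H₀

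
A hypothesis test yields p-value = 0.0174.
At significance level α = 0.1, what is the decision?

Compare p-value to α:
0.0174 < 0.1
Decision: reject H₀

Answer: reject H₀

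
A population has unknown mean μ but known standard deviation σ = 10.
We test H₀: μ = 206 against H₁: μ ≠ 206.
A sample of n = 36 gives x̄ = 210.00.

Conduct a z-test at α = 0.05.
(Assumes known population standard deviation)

Answer: z = 2.4000, reject H₀

Derivation:
Standard error: SE = σ/√n = 10/√36 = 1.6667
z-statistic: z = (x̄ - μ₀)/SE = (210.00 - 206)/1.6667 = 2.4000
Critical value: ±1.960
p-value = 0.0164
Decision: reject H₀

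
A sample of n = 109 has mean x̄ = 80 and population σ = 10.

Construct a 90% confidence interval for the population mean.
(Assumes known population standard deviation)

Answer: (78.4244, 81.5756)

Derivation:
Confidence level: 90%, α = 0.1
z_0.05 = 1.645
SE = σ/√n = 10/√109 = 0.9578
Margin of error = 1.645 × 0.9578 = 1.5756
CI: x̄ ± margin = 80 ± 1.5756
CI: (78.4244, 81.5756)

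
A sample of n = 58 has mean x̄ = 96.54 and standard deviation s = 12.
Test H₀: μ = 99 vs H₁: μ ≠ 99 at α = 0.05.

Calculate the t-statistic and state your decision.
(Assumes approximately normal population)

df = n - 1 = 57
SE = s/√n = 12/√58 = 1.5757
t = (x̄ - μ₀)/SE = (96.54 - 99)/1.5757 = -1.5612
Critical value: t_{0.025,57} = ±2.002
p-value ≈ 0.1240
Decision: fail to reject H₀

Answer: t = -1.5612, fail to reject H₀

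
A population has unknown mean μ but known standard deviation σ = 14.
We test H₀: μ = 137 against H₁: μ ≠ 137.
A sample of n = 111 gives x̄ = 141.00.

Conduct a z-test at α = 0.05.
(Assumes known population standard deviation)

Answer: z = 3.0102, reject H₀

Derivation:
Standard error: SE = σ/√n = 14/√111 = 1.3288
z-statistic: z = (x̄ - μ₀)/SE = (141.00 - 137)/1.3288 = 3.0102
Critical value: ±1.960
p-value = 0.0026
Decision: reject H₀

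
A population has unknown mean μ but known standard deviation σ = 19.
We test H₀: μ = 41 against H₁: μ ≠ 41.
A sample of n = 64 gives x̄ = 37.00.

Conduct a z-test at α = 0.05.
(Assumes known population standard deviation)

Standard error: SE = σ/√n = 19/√64 = 2.3750
z-statistic: z = (x̄ - μ₀)/SE = (37.00 - 41)/2.3750 = -1.6842
Critical value: ±1.960
p-value = 0.0921
Decision: fail to reject H₀

Answer: z = -1.6842, fail to reject H₀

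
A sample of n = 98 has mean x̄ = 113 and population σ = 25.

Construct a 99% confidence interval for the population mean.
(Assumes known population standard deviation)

Answer: (106.4946, 119.5054)

Derivation:
Confidence level: 99%, α = 0.01
z_0.005 = 2.576
SE = σ/√n = 25/√98 = 2.5254
Margin of error = 2.576 × 2.5254 = 6.5054
CI: x̄ ± margin = 113 ± 6.5054
CI: (106.4946, 119.5054)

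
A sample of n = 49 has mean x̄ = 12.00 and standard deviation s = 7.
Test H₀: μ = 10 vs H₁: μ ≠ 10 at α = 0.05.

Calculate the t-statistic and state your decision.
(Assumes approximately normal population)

df = n - 1 = 48
SE = s/√n = 7/√49 = 1.0000
t = (x̄ - μ₀)/SE = (12.00 - 10)/1.0000 = 2.0000
Critical value: t_{0.025,48} = ±2.011
p-value ≈ 0.0512
Decision: fail to reject H₀

Answer: t = 2.0000, fail to reject H₀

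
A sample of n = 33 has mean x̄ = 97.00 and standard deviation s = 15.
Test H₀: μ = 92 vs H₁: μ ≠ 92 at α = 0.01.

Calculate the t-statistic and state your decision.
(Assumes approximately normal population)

Answer: t = 1.9148, fail to reject H₀

Derivation:
df = n - 1 = 32
SE = s/√n = 15/√33 = 2.6112
t = (x̄ - μ₀)/SE = (97.00 - 92)/2.6112 = 1.9148
Critical value: t_{0.005,32} = ±2.738
p-value ≈ 0.0645
Decision: fail to reject H₀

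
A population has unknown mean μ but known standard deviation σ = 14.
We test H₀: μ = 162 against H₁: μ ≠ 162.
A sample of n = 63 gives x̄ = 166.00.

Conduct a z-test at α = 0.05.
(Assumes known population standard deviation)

Answer: z = 2.2678, reject H₀

Derivation:
Standard error: SE = σ/√n = 14/√63 = 1.7638
z-statistic: z = (x̄ - μ₀)/SE = (166.00 - 162)/1.7638 = 2.2678
Critical value: ±1.960
p-value = 0.0233
Decision: reject H₀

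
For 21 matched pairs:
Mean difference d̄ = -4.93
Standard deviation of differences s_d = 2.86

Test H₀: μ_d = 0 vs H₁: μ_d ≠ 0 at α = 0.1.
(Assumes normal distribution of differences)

Answer: t = -7.8994, reject H₀

Derivation:
df = n - 1 = 20
SE = s_d/√n = 2.86/√21 = 0.6241
t = d̄/SE = -4.93/0.6241 = -7.8994
Critical value: t_{0.05,20} = ±1.725
p-value < 0.0001
Decision: reject H₀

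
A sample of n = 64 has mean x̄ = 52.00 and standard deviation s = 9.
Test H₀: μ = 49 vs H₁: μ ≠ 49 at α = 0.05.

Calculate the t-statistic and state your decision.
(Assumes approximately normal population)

Answer: t = 2.6667, reject H₀

Derivation:
df = n - 1 = 63
SE = s/√n = 9/√64 = 1.1250
t = (x̄ - μ₀)/SE = (52.00 - 49)/1.1250 = 2.6667
Critical value: t_{0.025,63} = ±1.998
p-value ≈ 0.0097
Decision: reject H₀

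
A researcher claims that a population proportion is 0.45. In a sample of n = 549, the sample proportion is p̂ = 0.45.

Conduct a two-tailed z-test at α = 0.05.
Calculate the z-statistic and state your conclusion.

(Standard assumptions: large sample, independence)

Answer: z = 0.0000, fail to reject H₀

Derivation:
H₀: p = 0.45, H₁: p ≠ 0.45
Standard error: SE = √(p₀(1-p₀)/n) = √(0.45×0.55/549) = 0.021233
z-statistic: z = (p̂ - p₀)/SE = (0.45 - 0.45)/0.021233 = 0.0000
Critical value: z_0.025 = ±1.960
p-value = 1.0000
Decision: fail to reject H₀ at α = 0.05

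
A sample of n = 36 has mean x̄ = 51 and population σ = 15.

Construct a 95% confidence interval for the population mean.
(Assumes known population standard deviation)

Answer: (46.1000, 55.9000)

Derivation:
Confidence level: 95%, α = 0.05
z_0.025 = 1.960
SE = σ/√n = 15/√36 = 2.5000
Margin of error = 1.960 × 2.5000 = 4.9000
CI: x̄ ± margin = 51 ± 4.9000
CI: (46.1000, 55.9000)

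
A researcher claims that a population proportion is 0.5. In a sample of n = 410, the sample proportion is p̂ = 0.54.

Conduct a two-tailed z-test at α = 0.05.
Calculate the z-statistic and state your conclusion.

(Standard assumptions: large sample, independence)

H₀: p = 0.5, H₁: p ≠ 0.5
Standard error: SE = √(p₀(1-p₀)/n) = √(0.5×0.5/410) = 0.024693
z-statistic: z = (p̂ - p₀)/SE = (0.54 - 0.5)/0.024693 = 1.6199
Critical value: z_0.025 = ±1.960
p-value = 0.1053
Decision: fail to reject H₀ at α = 0.05

Answer: z = 1.6199, fail to reject H₀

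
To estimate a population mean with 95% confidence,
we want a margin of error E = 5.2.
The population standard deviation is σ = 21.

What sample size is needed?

Answer: n = 63

Derivation:
z_0.025 = 1.960
n = (z×σ/E)² = (1.960×21/5.2)²
n = 62.6533
Round up: n = 63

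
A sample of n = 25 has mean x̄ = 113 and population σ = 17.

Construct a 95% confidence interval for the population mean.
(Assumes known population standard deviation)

Answer: (106.3360, 119.6640)

Derivation:
Confidence level: 95%, α = 0.05
z_0.025 = 1.960
SE = σ/√n = 17/√25 = 3.4000
Margin of error = 1.960 × 3.4000 = 6.6640
CI: x̄ ± margin = 113 ± 6.6640
CI: (106.3360, 119.6640)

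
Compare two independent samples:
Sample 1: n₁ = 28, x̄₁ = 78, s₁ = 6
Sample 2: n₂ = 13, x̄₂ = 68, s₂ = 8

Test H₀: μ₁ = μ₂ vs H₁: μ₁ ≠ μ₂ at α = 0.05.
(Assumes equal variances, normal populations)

Answer: t = 4.4609, reject H₀

Derivation:
Pooled variance: s²_p = [27×6² + 12×8²]/(39) = 44.6154
s_p = 6.6795
SE = s_p×√(1/n₁ + 1/n₂) = 6.6795×√(1/28 + 1/13) = 2.2417
t = (x̄₁ - x̄₂)/SE = (78 - 68)/2.2417 = 4.4609
df = 39, t-critical = ±2.023
Decision: reject H₀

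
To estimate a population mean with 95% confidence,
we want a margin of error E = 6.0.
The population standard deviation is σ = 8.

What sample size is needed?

z_0.025 = 1.960
n = (z×σ/E)² = (1.960×8/6.0)²
n = 6.8295
Round up: n = 7

Answer: n = 7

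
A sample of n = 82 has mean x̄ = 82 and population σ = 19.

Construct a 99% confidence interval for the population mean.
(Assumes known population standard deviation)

Confidence level: 99%, α = 0.01
z_0.005 = 2.576
SE = σ/√n = 19/√82 = 2.0982
Margin of error = 2.576 × 2.0982 = 5.4050
CI: x̄ ± margin = 82 ± 5.4050
CI: (76.5950, 87.4050)

Answer: (76.5950, 87.4050)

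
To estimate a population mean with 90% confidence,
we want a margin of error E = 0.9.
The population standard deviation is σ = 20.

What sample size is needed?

Answer: n = 1337

Derivation:
z_0.05 = 1.645
n = (z×σ/E)² = (1.645×20/0.9)²
n = 1336.3086
Round up: n = 1337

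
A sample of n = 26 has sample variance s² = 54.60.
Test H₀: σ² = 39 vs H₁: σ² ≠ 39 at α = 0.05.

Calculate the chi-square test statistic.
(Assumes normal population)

df = n - 1 = 25
χ² = (n-1)s²/σ₀² = 25×54.60/39 = 35.0000
Critical values: χ²_{0.975,25} = 13.120, χ²_{0.025,25} = 40.646
Rejection region: χ² < 13.120 or χ² > 40.646
Decision: fail to reject H₀

Answer: χ² = 35.0000, fail to reject H₀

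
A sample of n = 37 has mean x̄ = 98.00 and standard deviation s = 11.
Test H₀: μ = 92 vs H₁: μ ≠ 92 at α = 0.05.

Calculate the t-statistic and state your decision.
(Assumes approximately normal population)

df = n - 1 = 36
SE = s/√n = 11/√37 = 1.8084
t = (x̄ - μ₀)/SE = (98.00 - 92)/1.8084 = 3.3179
Critical value: t_{0.025,36} = ±2.028
p-value ≈ 0.0021
Decision: reject H₀

Answer: t = 3.3179, reject H₀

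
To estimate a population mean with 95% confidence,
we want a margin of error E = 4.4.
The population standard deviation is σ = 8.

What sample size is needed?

z_0.025 = 1.960
n = (z×σ/E)² = (1.960×8/4.4)²
n = 12.6995
Round up: n = 13

Answer: n = 13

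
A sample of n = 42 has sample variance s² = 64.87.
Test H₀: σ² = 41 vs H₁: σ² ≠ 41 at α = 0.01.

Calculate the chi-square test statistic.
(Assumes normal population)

df = n - 1 = 41
χ² = (n-1)s²/σ₀² = 41×64.87/41 = 64.8700
Critical values: χ²_{0.995,41} = 21.421, χ²_{0.005,41} = 68.053
Rejection region: χ² < 21.421 or χ² > 68.053
Decision: fail to reject H₀

Answer: χ² = 64.8700, fail to reject H₀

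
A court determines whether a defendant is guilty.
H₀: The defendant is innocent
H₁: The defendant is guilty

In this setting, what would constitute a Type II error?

Answer: Acquitting a guilty person

Derivation:
A Type I error (probability α) occurs when we reject a true H₀.
A Type II error (probability β) occurs when we fail to reject a false H₀.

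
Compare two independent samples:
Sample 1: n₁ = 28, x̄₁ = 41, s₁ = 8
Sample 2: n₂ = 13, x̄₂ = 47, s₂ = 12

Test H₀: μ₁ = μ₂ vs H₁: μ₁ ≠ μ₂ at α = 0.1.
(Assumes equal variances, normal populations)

Answer: t = -1.8992, reject H₀

Derivation:
Pooled variance: s²_p = [27×8² + 12×12²]/(39) = 88.6154
s_p = 9.4136
SE = s_p×√(1/n₁ + 1/n₂) = 9.4136×√(1/28 + 1/13) = 3.1593
t = (x̄₁ - x̄₂)/SE = (41 - 47)/3.1593 = -1.8992
df = 39, t-critical = ±1.685
Decision: reject H₀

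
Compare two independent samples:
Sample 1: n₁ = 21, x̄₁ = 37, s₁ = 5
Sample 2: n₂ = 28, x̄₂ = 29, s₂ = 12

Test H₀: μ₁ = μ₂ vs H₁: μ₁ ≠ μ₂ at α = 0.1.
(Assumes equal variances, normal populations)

Pooled variance: s²_p = [20×5² + 27×12²]/(47) = 93.3617
s_p = 9.6624
SE = s_p×√(1/n₁ + 1/n₂) = 9.6624×√(1/21 + 1/28) = 2.7893
t = (x̄₁ - x̄₂)/SE = (37 - 29)/2.7893 = 2.8681
df = 47, t-critical = ±1.678
Decision: reject H₀

Answer: t = 2.8681, reject H₀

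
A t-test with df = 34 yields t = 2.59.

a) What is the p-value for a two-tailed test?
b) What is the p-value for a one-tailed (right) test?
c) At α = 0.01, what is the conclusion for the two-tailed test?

Using t-distribution with df = 34:
a) Two-tailed: p = 2×P(T > 2.59) = 0.0140
b) One-tailed: p = P(T > 2.59) = 0.0070
c) 0.0140 ≥ 0.01, fail to reject H₀

Answer: a) 0.0140, b) 0.0070, c) fail to reject H₀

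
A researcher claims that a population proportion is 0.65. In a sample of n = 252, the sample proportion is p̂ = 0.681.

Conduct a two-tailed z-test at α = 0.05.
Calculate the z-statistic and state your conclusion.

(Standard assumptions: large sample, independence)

H₀: p = 0.65, H₁: p ≠ 0.65
Standard error: SE = √(p₀(1-p₀)/n) = √(0.65×0.35/252) = 0.030046
z-statistic: z = (p̂ - p₀)/SE = (0.681 - 0.65)/0.030046 = 1.0318
Critical value: z_0.025 = ±1.960
p-value = 0.3022
Decision: fail to reject H₀ at α = 0.05

Answer: z = 1.0318, fail to reject H₀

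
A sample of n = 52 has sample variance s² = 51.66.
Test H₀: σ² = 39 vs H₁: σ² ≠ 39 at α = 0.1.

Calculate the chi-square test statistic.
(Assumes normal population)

df = n - 1 = 51
χ² = (n-1)s²/σ₀² = 51×51.66/39 = 67.5554
Critical values: χ²_{0.95,51} = 35.600, χ²_{0.05,51} = 68.669
Rejection region: χ² < 35.600 or χ² > 68.669
Decision: fail to reject H₀

Answer: χ² = 67.5554, fail to reject H₀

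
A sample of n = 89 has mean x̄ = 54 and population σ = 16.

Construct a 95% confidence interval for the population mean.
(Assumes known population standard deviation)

Confidence level: 95%, α = 0.05
z_0.025 = 1.960
SE = σ/√n = 16/√89 = 1.6960
Margin of error = 1.960 × 1.6960 = 3.3242
CI: x̄ ± margin = 54 ± 3.3242
CI: (50.6758, 57.3242)

Answer: (50.6758, 57.3242)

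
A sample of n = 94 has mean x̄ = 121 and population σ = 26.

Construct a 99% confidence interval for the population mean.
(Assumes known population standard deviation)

Answer: (114.0919, 127.9081)

Derivation:
Confidence level: 99%, α = 0.01
z_0.005 = 2.576
SE = σ/√n = 26/√94 = 2.6817
Margin of error = 2.576 × 2.6817 = 6.9081
CI: x̄ ± margin = 121 ± 6.9081
CI: (114.0919, 127.9081)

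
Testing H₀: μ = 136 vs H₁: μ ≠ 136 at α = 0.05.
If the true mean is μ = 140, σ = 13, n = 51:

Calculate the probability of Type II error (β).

SE = σ/√n = 13/√51 = 1.8204
Critical values: μ₀ ± z_0.025×SE = 136 ± 1.960×1.8204
Acceptance region: (132.4320, 139.5680)
Under H₁ (μ = 140): z_high = (139.5680 - 140)/1.8204 = -0.2373, z_low = (132.4320 - 140)/1.8204 = -4.1573
β = P(not reject | H₁) = Φ(-0.2373) - Φ(-4.1573) ≈ 0.4062

Answer: β ≈ 0.4062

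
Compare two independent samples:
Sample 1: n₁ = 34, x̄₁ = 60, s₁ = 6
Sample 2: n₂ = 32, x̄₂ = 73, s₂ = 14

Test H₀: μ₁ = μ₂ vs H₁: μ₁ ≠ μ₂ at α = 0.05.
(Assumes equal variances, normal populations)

Pooled variance: s²_p = [33×6² + 31×14²]/(64) = 113.5000
s_p = 10.6536
SE = s_p×√(1/n₁ + 1/n₂) = 10.6536×√(1/34 + 1/32) = 2.6239
t = (x̄₁ - x̄₂)/SE = (60 - 73)/2.6239 = -4.9545
df = 64, t-critical = ±1.998
Decision: reject H₀

Answer: t = -4.9545, reject H₀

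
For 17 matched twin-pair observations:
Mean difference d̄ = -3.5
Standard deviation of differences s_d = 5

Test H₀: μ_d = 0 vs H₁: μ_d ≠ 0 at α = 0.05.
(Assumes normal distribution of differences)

Answer: t = -2.8861, reject H₀

Derivation:
df = n - 1 = 16
SE = s_d/√n = 5/√17 = 1.2127
t = d̄/SE = -3.5/1.2127 = -2.8861
Critical value: t_{0.025,16} = ±2.120
p-value ≈ 0.0107
Decision: reject H₀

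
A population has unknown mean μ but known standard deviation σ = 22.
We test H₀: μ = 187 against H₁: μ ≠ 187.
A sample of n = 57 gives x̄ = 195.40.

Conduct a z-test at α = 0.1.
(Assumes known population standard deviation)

Standard error: SE = σ/√n = 22/√57 = 2.9140
z-statistic: z = (x̄ - μ₀)/SE = (195.40 - 187)/2.9140 = 2.8826
Critical value: ±1.645
p-value = 0.0039
Decision: reject H₀

Answer: z = 2.8826, reject H₀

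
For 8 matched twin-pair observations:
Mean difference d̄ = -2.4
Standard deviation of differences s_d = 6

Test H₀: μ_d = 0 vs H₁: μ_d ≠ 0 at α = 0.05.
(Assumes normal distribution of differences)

df = n - 1 = 7
SE = s_d/√n = 6/√8 = 2.1213
t = d̄/SE = -2.4/2.1213 = -1.1314
Critical value: t_{0.025,7} = ±2.365
p-value ≈ 0.2952
Decision: fail to reject H₀

Answer: t = -1.1314, fail to reject H₀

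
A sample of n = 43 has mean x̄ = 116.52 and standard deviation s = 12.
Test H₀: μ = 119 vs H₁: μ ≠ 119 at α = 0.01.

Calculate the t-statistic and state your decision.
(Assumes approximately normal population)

Answer: t = -1.3552, fail to reject H₀

Derivation:
df = n - 1 = 42
SE = s/√n = 12/√43 = 1.8300
t = (x̄ - μ₀)/SE = (116.52 - 119)/1.8300 = -1.3552
Critical value: t_{0.005,42} = ±2.698
p-value ≈ 0.1826
Decision: fail to reject H₀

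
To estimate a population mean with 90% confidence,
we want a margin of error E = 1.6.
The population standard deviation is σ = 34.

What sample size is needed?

Answer: n = 1222

Derivation:
z_0.05 = 1.645
n = (z×σ/E)² = (1.645×34/1.6)²
n = 1221.9394
Round up: n = 1222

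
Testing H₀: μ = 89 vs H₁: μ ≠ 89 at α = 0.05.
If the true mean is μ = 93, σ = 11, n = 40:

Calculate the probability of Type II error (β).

SE = σ/√n = 11/√40 = 1.7393
Critical values: μ₀ ± z_0.025×SE = 89 ± 1.960×1.7393
Acceptance region: (85.5910, 92.4090)
Under H₁ (μ = 93): z_high = (92.4090 - 93)/1.7393 = -0.3398, z_low = (85.5910 - 93)/1.7393 = -4.2598
β = P(not reject | H₁) = Φ(-0.3398) - Φ(-4.2598) ≈ 0.3670

Answer: β ≈ 0.3670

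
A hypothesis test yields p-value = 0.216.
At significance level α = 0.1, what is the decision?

Answer: fail to reject H₀

Derivation:
Compare p-value to α:
0.216 ≥ 0.1
Decision: fail to reject H₀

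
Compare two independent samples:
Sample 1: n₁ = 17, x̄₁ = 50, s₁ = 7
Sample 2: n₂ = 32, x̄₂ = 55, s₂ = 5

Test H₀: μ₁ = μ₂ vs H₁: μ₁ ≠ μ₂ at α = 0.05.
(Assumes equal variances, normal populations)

Answer: t = -2.8927, reject H₀

Derivation:
Pooled variance: s²_p = [16×7² + 31×5²]/(47) = 33.1702
s_p = 5.7594
SE = s_p×√(1/n₁ + 1/n₂) = 5.7594×√(1/17 + 1/32) = 1.7285
t = (x̄₁ - x̄₂)/SE = (50 - 55)/1.7285 = -2.8927
df = 47, t-critical = ±2.012
Decision: reject H₀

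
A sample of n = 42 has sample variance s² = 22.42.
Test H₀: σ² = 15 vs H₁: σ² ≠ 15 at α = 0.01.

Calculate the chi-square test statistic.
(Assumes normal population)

df = n - 1 = 41
χ² = (n-1)s²/σ₀² = 41×22.42/15 = 61.2813
Critical values: χ²_{0.995,41} = 21.421, χ²_{0.005,41} = 68.053
Rejection region: χ² < 21.421 or χ² > 68.053
Decision: fail to reject H₀

Answer: χ² = 61.2813, fail to reject H₀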